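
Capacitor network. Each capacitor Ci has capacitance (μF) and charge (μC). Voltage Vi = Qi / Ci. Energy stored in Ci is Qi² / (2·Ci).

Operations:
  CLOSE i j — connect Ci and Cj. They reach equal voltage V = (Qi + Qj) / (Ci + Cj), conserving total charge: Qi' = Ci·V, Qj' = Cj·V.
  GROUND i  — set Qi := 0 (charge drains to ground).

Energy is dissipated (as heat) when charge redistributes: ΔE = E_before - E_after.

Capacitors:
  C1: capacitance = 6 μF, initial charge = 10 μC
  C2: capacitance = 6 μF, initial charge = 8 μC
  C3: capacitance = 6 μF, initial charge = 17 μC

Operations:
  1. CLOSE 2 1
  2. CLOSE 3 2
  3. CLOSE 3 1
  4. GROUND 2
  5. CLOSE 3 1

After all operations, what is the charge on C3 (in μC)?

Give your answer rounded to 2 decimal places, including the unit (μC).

Initial: C1(6μF, Q=10μC, V=1.67V), C2(6μF, Q=8μC, V=1.33V), C3(6μF, Q=17μC, V=2.83V)
Op 1: CLOSE 2-1: Q_total=18.00, C_total=12.00, V=1.50; Q2=9.00, Q1=9.00; dissipated=0.167
Op 2: CLOSE 3-2: Q_total=26.00, C_total=12.00, V=2.17; Q3=13.00, Q2=13.00; dissipated=2.667
Op 3: CLOSE 3-1: Q_total=22.00, C_total=12.00, V=1.83; Q3=11.00, Q1=11.00; dissipated=0.667
Op 4: GROUND 2: Q2=0; energy lost=14.083
Op 5: CLOSE 3-1: Q_total=22.00, C_total=12.00, V=1.83; Q3=11.00, Q1=11.00; dissipated=0.000
Final charges: Q1=11.00, Q2=0.00, Q3=11.00

Answer: 11.00 μC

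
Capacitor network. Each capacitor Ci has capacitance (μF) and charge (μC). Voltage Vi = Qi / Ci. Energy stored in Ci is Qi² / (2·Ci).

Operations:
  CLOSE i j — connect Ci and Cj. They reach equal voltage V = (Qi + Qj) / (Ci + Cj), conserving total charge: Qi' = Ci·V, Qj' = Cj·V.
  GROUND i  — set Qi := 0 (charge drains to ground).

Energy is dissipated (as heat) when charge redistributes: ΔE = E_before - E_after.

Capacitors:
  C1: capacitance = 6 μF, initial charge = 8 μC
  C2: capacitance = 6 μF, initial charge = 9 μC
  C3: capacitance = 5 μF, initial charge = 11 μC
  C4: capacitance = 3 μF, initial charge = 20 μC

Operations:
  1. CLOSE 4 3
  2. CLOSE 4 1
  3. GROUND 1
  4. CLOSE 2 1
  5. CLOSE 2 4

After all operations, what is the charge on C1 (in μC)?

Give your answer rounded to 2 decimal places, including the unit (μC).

Answer: 4.50 μC

Derivation:
Initial: C1(6μF, Q=8μC, V=1.33V), C2(6μF, Q=9μC, V=1.50V), C3(5μF, Q=11μC, V=2.20V), C4(3μF, Q=20μC, V=6.67V)
Op 1: CLOSE 4-3: Q_total=31.00, C_total=8.00, V=3.88; Q4=11.62, Q3=19.38; dissipated=18.704
Op 2: CLOSE 4-1: Q_total=19.62, C_total=9.00, V=2.18; Q4=6.54, Q1=13.08; dissipated=6.460
Op 3: GROUND 1: Q1=0; energy lost=14.264
Op 4: CLOSE 2-1: Q_total=9.00, C_total=12.00, V=0.75; Q2=4.50, Q1=4.50; dissipated=3.375
Op 5: CLOSE 2-4: Q_total=11.04, C_total=9.00, V=1.23; Q2=7.36, Q4=3.68; dissipated=2.046
Final charges: Q1=4.50, Q2=7.36, Q3=19.38, Q4=3.68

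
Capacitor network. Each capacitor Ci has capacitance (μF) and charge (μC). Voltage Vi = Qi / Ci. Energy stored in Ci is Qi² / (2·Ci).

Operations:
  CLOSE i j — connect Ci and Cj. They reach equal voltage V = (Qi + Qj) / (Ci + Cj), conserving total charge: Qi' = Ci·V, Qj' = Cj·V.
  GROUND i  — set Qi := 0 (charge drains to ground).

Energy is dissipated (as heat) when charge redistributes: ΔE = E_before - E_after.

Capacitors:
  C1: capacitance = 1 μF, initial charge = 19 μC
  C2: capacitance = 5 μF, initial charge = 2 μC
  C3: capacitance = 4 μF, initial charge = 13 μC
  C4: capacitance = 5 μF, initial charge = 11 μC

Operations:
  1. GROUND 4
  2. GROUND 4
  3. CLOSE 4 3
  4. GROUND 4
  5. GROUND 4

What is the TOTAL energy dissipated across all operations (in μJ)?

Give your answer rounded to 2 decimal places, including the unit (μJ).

Initial: C1(1μF, Q=19μC, V=19.00V), C2(5μF, Q=2μC, V=0.40V), C3(4μF, Q=13μC, V=3.25V), C4(5μF, Q=11μC, V=2.20V)
Op 1: GROUND 4: Q4=0; energy lost=12.100
Op 2: GROUND 4: Q4=0; energy lost=0.000
Op 3: CLOSE 4-3: Q_total=13.00, C_total=9.00, V=1.44; Q4=7.22, Q3=5.78; dissipated=11.736
Op 4: GROUND 4: Q4=0; energy lost=5.216
Op 5: GROUND 4: Q4=0; energy lost=0.000
Total dissipated: 29.052 μJ

Answer: 29.05 μJ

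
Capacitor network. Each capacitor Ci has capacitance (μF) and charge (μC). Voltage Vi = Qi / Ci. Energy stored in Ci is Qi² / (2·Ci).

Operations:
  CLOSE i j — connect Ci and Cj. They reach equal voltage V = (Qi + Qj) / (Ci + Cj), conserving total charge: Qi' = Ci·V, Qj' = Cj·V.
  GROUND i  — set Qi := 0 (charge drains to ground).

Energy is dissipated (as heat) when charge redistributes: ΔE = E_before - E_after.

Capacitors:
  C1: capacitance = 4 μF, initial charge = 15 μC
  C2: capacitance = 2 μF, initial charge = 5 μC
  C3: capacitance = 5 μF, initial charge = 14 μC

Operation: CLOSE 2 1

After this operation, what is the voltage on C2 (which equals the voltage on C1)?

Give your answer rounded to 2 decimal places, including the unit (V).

Initial: C1(4μF, Q=15μC, V=3.75V), C2(2μF, Q=5μC, V=2.50V), C3(5μF, Q=14μC, V=2.80V)
Op 1: CLOSE 2-1: Q_total=20.00, C_total=6.00, V=3.33; Q2=6.67, Q1=13.33; dissipated=1.042

Answer: 3.33 V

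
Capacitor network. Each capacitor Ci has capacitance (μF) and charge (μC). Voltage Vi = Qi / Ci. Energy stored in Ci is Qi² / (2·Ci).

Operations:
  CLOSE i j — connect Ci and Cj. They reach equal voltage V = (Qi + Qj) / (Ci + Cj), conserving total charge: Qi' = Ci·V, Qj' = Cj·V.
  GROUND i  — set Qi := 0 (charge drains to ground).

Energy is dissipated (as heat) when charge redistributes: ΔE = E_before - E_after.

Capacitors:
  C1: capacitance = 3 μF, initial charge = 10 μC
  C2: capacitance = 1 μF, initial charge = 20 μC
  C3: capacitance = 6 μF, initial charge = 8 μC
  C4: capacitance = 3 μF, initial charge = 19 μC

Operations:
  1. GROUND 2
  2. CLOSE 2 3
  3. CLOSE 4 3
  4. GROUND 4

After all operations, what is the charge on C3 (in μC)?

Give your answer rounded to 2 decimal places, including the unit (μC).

Initial: C1(3μF, Q=10μC, V=3.33V), C2(1μF, Q=20μC, V=20.00V), C3(6μF, Q=8μC, V=1.33V), C4(3μF, Q=19μC, V=6.33V)
Op 1: GROUND 2: Q2=0; energy lost=200.000
Op 2: CLOSE 2-3: Q_total=8.00, C_total=7.00, V=1.14; Q2=1.14, Q3=6.86; dissipated=0.762
Op 3: CLOSE 4-3: Q_total=25.86, C_total=9.00, V=2.87; Q4=8.62, Q3=17.24; dissipated=26.941
Op 4: GROUND 4: Q4=0; energy lost=12.381
Final charges: Q1=10.00, Q2=1.14, Q3=17.24, Q4=0.00

Answer: 17.24 μC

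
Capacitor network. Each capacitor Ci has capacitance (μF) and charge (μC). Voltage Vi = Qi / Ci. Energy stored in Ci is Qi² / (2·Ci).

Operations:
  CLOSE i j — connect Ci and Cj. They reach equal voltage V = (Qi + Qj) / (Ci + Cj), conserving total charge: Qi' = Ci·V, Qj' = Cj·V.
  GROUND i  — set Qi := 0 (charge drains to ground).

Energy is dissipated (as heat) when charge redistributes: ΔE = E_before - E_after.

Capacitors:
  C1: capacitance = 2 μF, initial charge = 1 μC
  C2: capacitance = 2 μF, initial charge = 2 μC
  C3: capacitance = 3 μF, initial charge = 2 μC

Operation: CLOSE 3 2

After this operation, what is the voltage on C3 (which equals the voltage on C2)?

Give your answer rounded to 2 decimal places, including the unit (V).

Initial: C1(2μF, Q=1μC, V=0.50V), C2(2μF, Q=2μC, V=1.00V), C3(3μF, Q=2μC, V=0.67V)
Op 1: CLOSE 3-2: Q_total=4.00, C_total=5.00, V=0.80; Q3=2.40, Q2=1.60; dissipated=0.067

Answer: 0.80 V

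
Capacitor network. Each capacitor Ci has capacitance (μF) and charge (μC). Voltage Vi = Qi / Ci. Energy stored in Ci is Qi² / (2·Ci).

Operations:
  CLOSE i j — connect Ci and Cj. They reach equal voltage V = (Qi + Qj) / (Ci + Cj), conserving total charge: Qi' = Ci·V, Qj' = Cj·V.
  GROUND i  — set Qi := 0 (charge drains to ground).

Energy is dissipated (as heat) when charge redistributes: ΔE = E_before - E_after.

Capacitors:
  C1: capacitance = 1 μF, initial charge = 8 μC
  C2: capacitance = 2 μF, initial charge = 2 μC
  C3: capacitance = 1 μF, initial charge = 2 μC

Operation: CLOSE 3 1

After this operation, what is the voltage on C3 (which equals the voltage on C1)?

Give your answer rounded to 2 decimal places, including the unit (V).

Answer: 5.00 V

Derivation:
Initial: C1(1μF, Q=8μC, V=8.00V), C2(2μF, Q=2μC, V=1.00V), C3(1μF, Q=2μC, V=2.00V)
Op 1: CLOSE 3-1: Q_total=10.00, C_total=2.00, V=5.00; Q3=5.00, Q1=5.00; dissipated=9.000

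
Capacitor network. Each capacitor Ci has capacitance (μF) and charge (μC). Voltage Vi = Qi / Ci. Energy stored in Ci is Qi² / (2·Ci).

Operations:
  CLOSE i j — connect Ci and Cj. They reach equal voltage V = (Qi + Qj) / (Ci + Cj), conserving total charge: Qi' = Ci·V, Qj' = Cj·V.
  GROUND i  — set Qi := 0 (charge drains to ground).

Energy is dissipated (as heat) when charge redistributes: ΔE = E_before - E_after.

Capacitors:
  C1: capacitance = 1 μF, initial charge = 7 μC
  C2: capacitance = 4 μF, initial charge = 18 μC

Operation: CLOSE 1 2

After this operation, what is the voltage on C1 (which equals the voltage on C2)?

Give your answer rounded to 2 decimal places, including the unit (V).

Answer: 5.00 V

Derivation:
Initial: C1(1μF, Q=7μC, V=7.00V), C2(4μF, Q=18μC, V=4.50V)
Op 1: CLOSE 1-2: Q_total=25.00, C_total=5.00, V=5.00; Q1=5.00, Q2=20.00; dissipated=2.500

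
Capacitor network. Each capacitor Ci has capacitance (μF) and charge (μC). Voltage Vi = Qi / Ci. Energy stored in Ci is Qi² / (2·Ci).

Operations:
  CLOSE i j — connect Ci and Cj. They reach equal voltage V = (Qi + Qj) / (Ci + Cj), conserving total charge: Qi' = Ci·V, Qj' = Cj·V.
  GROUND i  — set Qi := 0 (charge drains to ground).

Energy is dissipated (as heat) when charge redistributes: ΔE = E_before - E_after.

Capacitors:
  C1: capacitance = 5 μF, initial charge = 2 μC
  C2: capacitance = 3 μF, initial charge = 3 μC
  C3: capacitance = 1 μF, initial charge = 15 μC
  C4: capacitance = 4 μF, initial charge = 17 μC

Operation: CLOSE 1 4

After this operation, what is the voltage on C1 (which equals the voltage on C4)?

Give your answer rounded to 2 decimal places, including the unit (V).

Initial: C1(5μF, Q=2μC, V=0.40V), C2(3μF, Q=3μC, V=1.00V), C3(1μF, Q=15μC, V=15.00V), C4(4μF, Q=17μC, V=4.25V)
Op 1: CLOSE 1-4: Q_total=19.00, C_total=9.00, V=2.11; Q1=10.56, Q4=8.44; dissipated=16.469

Answer: 2.11 V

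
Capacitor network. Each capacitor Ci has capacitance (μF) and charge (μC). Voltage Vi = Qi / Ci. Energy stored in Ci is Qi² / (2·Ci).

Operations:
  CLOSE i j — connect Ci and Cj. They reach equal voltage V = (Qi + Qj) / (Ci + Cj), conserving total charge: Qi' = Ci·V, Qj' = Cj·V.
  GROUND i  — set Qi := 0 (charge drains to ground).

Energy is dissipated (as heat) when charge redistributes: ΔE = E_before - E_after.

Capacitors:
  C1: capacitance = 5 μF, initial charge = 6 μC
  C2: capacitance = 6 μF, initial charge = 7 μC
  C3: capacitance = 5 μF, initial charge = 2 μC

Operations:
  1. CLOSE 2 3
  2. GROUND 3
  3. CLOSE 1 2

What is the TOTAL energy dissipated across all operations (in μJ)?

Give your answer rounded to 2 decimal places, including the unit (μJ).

Initial: C1(5μF, Q=6μC, V=1.20V), C2(6μF, Q=7μC, V=1.17V), C3(5μF, Q=2μC, V=0.40V)
Op 1: CLOSE 2-3: Q_total=9.00, C_total=11.00, V=0.82; Q2=4.91, Q3=4.09; dissipated=0.802
Op 2: GROUND 3: Q3=0; energy lost=1.674
Op 3: CLOSE 1-2: Q_total=10.91, C_total=11.00, V=0.99; Q1=4.96, Q2=5.95; dissipated=0.199
Total dissipated: 2.674 μJ

Answer: 2.67 μJ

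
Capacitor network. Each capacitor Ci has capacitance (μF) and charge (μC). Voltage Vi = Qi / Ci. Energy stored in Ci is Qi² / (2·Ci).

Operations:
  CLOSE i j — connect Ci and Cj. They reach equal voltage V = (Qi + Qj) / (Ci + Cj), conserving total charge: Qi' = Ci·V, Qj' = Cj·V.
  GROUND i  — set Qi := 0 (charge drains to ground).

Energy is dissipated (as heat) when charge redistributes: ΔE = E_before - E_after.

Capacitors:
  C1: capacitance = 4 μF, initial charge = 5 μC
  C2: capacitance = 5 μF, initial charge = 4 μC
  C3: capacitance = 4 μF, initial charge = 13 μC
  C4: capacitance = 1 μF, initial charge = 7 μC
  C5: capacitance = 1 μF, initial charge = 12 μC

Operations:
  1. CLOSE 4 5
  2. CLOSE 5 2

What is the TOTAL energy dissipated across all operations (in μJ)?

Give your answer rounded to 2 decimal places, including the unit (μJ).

Initial: C1(4μF, Q=5μC, V=1.25V), C2(5μF, Q=4μC, V=0.80V), C3(4μF, Q=13μC, V=3.25V), C4(1μF, Q=7μC, V=7.00V), C5(1μF, Q=12μC, V=12.00V)
Op 1: CLOSE 4-5: Q_total=19.00, C_total=2.00, V=9.50; Q4=9.50, Q5=9.50; dissipated=6.250
Op 2: CLOSE 5-2: Q_total=13.50, C_total=6.00, V=2.25; Q5=2.25, Q2=11.25; dissipated=31.538
Total dissipated: 37.788 μJ

Answer: 37.79 μJ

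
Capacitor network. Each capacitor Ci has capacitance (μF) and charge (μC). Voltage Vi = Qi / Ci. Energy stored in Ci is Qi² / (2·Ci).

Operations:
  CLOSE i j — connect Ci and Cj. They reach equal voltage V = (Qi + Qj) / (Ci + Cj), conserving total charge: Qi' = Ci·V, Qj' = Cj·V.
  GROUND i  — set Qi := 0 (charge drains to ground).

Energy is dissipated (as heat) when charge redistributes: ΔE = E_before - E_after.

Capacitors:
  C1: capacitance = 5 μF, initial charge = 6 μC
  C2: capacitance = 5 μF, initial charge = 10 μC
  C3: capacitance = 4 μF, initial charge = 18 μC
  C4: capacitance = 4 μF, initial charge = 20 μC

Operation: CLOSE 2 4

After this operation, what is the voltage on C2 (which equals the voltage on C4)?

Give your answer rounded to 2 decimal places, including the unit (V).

Initial: C1(5μF, Q=6μC, V=1.20V), C2(5μF, Q=10μC, V=2.00V), C3(4μF, Q=18μC, V=4.50V), C4(4μF, Q=20μC, V=5.00V)
Op 1: CLOSE 2-4: Q_total=30.00, C_total=9.00, V=3.33; Q2=16.67, Q4=13.33; dissipated=10.000

Answer: 3.33 V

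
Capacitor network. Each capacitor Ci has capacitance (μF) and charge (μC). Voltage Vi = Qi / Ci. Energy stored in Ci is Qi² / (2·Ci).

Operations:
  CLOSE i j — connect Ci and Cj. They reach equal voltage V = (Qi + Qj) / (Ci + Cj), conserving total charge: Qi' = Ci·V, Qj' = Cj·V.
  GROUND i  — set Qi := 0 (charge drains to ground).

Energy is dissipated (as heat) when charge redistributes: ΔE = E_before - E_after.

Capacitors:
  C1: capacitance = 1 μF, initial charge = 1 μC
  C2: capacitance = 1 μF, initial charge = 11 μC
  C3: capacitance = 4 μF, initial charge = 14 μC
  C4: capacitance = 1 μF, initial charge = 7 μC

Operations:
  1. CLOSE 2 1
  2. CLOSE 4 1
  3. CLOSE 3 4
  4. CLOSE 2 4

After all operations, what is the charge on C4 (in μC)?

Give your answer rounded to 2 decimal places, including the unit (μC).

Initial: C1(1μF, Q=1μC, V=1.00V), C2(1μF, Q=11μC, V=11.00V), C3(4μF, Q=14μC, V=3.50V), C4(1μF, Q=7μC, V=7.00V)
Op 1: CLOSE 2-1: Q_total=12.00, C_total=2.00, V=6.00; Q2=6.00, Q1=6.00; dissipated=25.000
Op 2: CLOSE 4-1: Q_total=13.00, C_total=2.00, V=6.50; Q4=6.50, Q1=6.50; dissipated=0.250
Op 3: CLOSE 3-4: Q_total=20.50, C_total=5.00, V=4.10; Q3=16.40, Q4=4.10; dissipated=3.600
Op 4: CLOSE 2-4: Q_total=10.10, C_total=2.00, V=5.05; Q2=5.05, Q4=5.05; dissipated=0.902
Final charges: Q1=6.50, Q2=5.05, Q3=16.40, Q4=5.05

Answer: 5.05 μC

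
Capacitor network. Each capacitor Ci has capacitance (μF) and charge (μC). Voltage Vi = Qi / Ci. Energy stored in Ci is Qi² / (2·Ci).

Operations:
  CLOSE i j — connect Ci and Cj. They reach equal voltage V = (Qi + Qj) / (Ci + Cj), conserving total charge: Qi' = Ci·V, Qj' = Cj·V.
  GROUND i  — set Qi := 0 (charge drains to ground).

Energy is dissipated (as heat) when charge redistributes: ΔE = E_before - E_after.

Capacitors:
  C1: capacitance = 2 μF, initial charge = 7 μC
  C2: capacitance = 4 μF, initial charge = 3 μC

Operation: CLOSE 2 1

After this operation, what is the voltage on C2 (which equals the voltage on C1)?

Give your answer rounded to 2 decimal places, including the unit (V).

Initial: C1(2μF, Q=7μC, V=3.50V), C2(4μF, Q=3μC, V=0.75V)
Op 1: CLOSE 2-1: Q_total=10.00, C_total=6.00, V=1.67; Q2=6.67, Q1=3.33; dissipated=5.042

Answer: 1.67 V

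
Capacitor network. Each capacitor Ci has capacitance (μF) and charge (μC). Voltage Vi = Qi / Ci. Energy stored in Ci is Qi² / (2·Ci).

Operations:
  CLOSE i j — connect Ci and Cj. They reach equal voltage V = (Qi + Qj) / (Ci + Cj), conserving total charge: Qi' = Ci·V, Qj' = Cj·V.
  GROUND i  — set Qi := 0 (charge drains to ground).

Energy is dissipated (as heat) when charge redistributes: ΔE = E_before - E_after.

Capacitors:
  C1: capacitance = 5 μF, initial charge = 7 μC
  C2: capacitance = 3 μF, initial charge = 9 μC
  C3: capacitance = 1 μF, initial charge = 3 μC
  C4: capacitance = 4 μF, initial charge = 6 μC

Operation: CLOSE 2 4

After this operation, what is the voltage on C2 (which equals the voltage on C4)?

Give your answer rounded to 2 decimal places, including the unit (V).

Initial: C1(5μF, Q=7μC, V=1.40V), C2(3μF, Q=9μC, V=3.00V), C3(1μF, Q=3μC, V=3.00V), C4(4μF, Q=6μC, V=1.50V)
Op 1: CLOSE 2-4: Q_total=15.00, C_total=7.00, V=2.14; Q2=6.43, Q4=8.57; dissipated=1.929

Answer: 2.14 V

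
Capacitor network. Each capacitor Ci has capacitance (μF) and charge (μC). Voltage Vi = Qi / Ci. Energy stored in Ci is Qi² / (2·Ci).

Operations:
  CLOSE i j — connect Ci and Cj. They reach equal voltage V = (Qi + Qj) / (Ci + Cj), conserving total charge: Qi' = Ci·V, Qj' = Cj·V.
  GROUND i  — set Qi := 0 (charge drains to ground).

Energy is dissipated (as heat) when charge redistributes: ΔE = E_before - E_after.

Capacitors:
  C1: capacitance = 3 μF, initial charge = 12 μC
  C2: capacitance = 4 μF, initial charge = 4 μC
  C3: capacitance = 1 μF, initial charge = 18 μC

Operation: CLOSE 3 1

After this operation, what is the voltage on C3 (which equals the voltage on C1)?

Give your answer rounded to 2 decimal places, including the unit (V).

Initial: C1(3μF, Q=12μC, V=4.00V), C2(4μF, Q=4μC, V=1.00V), C3(1μF, Q=18μC, V=18.00V)
Op 1: CLOSE 3-1: Q_total=30.00, C_total=4.00, V=7.50; Q3=7.50, Q1=22.50; dissipated=73.500

Answer: 7.50 V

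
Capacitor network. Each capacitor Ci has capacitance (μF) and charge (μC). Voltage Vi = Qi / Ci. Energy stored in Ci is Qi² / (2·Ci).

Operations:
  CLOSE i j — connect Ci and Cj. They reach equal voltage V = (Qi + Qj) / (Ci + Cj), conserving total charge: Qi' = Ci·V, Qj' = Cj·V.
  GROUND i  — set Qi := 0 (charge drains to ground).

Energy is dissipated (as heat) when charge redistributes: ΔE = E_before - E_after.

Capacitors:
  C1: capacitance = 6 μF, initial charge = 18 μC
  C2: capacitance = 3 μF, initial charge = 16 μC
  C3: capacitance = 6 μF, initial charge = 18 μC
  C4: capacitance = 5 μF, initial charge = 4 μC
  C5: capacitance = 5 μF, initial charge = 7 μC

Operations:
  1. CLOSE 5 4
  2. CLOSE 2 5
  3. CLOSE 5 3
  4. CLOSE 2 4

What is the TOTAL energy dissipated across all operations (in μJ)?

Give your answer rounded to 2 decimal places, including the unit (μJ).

Initial: C1(6μF, Q=18μC, V=3.00V), C2(3μF, Q=16μC, V=5.33V), C3(6μF, Q=18μC, V=3.00V), C4(5μF, Q=4μC, V=0.80V), C5(5μF, Q=7μC, V=1.40V)
Op 1: CLOSE 5-4: Q_total=11.00, C_total=10.00, V=1.10; Q5=5.50, Q4=5.50; dissipated=0.450
Op 2: CLOSE 2-5: Q_total=21.50, C_total=8.00, V=2.69; Q2=8.06, Q5=13.44; dissipated=16.801
Op 3: CLOSE 5-3: Q_total=31.44, C_total=11.00, V=2.86; Q5=14.29, Q3=17.15; dissipated=0.133
Op 4: CLOSE 2-4: Q_total=13.56, C_total=8.00, V=1.70; Q2=5.09, Q4=8.48; dissipated=2.363
Total dissipated: 19.747 μJ

Answer: 19.75 μJ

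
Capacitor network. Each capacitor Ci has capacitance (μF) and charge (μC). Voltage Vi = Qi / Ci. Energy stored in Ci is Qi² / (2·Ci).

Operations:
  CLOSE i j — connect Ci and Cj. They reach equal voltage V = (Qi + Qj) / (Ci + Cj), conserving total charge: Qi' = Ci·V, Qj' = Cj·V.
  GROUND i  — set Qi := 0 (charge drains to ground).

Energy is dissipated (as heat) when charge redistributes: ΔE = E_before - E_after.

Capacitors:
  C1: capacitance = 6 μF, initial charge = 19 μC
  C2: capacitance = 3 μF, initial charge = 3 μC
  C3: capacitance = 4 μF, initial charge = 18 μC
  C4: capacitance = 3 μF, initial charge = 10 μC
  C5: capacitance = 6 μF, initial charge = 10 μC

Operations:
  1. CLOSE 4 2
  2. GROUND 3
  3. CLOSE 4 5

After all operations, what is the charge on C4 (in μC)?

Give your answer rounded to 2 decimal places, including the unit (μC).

Initial: C1(6μF, Q=19μC, V=3.17V), C2(3μF, Q=3μC, V=1.00V), C3(4μF, Q=18μC, V=4.50V), C4(3μF, Q=10μC, V=3.33V), C5(6μF, Q=10μC, V=1.67V)
Op 1: CLOSE 4-2: Q_total=13.00, C_total=6.00, V=2.17; Q4=6.50, Q2=6.50; dissipated=4.083
Op 2: GROUND 3: Q3=0; energy lost=40.500
Op 3: CLOSE 4-5: Q_total=16.50, C_total=9.00, V=1.83; Q4=5.50, Q5=11.00; dissipated=0.250
Final charges: Q1=19.00, Q2=6.50, Q3=0.00, Q4=5.50, Q5=11.00

Answer: 5.50 μC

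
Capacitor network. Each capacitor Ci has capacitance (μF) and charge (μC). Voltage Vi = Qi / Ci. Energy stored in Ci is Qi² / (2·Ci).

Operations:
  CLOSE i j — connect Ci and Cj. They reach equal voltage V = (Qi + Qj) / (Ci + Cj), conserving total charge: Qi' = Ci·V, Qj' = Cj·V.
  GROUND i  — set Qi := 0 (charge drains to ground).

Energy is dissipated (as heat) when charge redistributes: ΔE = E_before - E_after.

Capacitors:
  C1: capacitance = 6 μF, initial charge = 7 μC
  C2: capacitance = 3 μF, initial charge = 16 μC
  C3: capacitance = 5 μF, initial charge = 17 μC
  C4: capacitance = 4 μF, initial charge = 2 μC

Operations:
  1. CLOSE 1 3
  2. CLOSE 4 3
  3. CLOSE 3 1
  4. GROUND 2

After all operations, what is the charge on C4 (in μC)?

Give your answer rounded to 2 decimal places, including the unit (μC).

Initial: C1(6μF, Q=7μC, V=1.17V), C2(3μF, Q=16μC, V=5.33V), C3(5μF, Q=17μC, V=3.40V), C4(4μF, Q=2μC, V=0.50V)
Op 1: CLOSE 1-3: Q_total=24.00, C_total=11.00, V=2.18; Q1=13.09, Q3=10.91; dissipated=6.802
Op 2: CLOSE 4-3: Q_total=12.91, C_total=9.00, V=1.43; Q4=5.74, Q3=7.17; dissipated=3.143
Op 3: CLOSE 3-1: Q_total=20.26, C_total=11.00, V=1.84; Q3=9.21, Q1=11.05; dissipated=0.762
Op 4: GROUND 2: Q2=0; energy lost=42.667
Final charges: Q1=11.05, Q2=0.00, Q3=9.21, Q4=5.74

Answer: 5.74 μC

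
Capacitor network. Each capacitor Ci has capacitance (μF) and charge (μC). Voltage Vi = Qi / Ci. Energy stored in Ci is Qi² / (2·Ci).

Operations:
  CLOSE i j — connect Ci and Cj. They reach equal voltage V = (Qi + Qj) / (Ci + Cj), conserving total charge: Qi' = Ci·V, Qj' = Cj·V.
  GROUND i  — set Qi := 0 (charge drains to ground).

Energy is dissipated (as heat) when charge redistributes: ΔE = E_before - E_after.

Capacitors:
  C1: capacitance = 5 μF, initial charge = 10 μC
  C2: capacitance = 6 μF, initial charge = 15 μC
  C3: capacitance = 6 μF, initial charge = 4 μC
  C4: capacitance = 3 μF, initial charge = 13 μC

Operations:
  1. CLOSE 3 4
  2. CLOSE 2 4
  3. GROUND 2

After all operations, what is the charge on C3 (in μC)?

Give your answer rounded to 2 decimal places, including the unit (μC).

Initial: C1(5μF, Q=10μC, V=2.00V), C2(6μF, Q=15μC, V=2.50V), C3(6μF, Q=4μC, V=0.67V), C4(3μF, Q=13μC, V=4.33V)
Op 1: CLOSE 3-4: Q_total=17.00, C_total=9.00, V=1.89; Q3=11.33, Q4=5.67; dissipated=13.444
Op 2: CLOSE 2-4: Q_total=20.67, C_total=9.00, V=2.30; Q2=13.78, Q4=6.89; dissipated=0.373
Op 3: GROUND 2: Q2=0; energy lost=15.819
Final charges: Q1=10.00, Q2=0.00, Q3=11.33, Q4=6.89

Answer: 11.33 μC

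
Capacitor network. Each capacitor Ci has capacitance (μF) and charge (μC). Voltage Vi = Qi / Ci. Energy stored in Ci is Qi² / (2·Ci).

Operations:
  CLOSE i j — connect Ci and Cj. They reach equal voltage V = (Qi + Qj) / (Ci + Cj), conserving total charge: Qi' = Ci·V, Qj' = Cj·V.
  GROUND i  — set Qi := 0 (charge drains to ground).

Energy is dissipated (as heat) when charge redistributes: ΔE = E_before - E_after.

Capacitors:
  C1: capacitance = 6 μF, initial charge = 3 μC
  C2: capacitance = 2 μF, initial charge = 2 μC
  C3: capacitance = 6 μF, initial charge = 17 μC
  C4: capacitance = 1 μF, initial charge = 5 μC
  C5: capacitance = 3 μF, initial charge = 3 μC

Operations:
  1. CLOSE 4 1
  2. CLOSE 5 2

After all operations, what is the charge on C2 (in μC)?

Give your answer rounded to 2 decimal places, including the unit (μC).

Answer: 2.00 μC

Derivation:
Initial: C1(6μF, Q=3μC, V=0.50V), C2(2μF, Q=2μC, V=1.00V), C3(6μF, Q=17μC, V=2.83V), C4(1μF, Q=5μC, V=5.00V), C5(3μF, Q=3μC, V=1.00V)
Op 1: CLOSE 4-1: Q_total=8.00, C_total=7.00, V=1.14; Q4=1.14, Q1=6.86; dissipated=8.679
Op 2: CLOSE 5-2: Q_total=5.00, C_total=5.00, V=1.00; Q5=3.00, Q2=2.00; dissipated=0.000
Final charges: Q1=6.86, Q2=2.00, Q3=17.00, Q4=1.14, Q5=3.00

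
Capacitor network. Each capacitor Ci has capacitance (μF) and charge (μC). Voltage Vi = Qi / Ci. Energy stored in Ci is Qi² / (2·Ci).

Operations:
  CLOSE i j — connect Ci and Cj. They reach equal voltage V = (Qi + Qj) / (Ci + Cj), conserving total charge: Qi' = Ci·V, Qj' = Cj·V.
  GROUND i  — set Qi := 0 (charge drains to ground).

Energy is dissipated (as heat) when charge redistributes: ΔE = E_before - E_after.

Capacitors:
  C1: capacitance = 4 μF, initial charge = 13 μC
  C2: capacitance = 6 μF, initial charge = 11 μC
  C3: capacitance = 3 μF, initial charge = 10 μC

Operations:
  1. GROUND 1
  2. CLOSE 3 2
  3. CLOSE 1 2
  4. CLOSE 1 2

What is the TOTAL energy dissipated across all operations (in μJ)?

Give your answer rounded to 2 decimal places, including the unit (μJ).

Initial: C1(4μF, Q=13μC, V=3.25V), C2(6μF, Q=11μC, V=1.83V), C3(3μF, Q=10μC, V=3.33V)
Op 1: GROUND 1: Q1=0; energy lost=21.125
Op 2: CLOSE 3-2: Q_total=21.00, C_total=9.00, V=2.33; Q3=7.00, Q2=14.00; dissipated=2.250
Op 3: CLOSE 1-2: Q_total=14.00, C_total=10.00, V=1.40; Q1=5.60, Q2=8.40; dissipated=6.533
Op 4: CLOSE 1-2: Q_total=14.00, C_total=10.00, V=1.40; Q1=5.60, Q2=8.40; dissipated=0.000
Total dissipated: 29.908 μJ

Answer: 29.91 μJ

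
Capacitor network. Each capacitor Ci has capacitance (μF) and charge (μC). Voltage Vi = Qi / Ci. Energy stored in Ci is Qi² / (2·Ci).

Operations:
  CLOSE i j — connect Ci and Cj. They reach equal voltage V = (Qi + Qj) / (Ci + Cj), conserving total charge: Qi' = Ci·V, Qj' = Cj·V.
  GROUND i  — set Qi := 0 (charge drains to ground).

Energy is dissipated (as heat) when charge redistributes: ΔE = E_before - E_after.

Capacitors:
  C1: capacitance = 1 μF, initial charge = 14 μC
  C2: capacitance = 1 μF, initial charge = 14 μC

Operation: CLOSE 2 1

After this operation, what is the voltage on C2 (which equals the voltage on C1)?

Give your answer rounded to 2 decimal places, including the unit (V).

Initial: C1(1μF, Q=14μC, V=14.00V), C2(1μF, Q=14μC, V=14.00V)
Op 1: CLOSE 2-1: Q_total=28.00, C_total=2.00, V=14.00; Q2=14.00, Q1=14.00; dissipated=0.000

Answer: 14.00 V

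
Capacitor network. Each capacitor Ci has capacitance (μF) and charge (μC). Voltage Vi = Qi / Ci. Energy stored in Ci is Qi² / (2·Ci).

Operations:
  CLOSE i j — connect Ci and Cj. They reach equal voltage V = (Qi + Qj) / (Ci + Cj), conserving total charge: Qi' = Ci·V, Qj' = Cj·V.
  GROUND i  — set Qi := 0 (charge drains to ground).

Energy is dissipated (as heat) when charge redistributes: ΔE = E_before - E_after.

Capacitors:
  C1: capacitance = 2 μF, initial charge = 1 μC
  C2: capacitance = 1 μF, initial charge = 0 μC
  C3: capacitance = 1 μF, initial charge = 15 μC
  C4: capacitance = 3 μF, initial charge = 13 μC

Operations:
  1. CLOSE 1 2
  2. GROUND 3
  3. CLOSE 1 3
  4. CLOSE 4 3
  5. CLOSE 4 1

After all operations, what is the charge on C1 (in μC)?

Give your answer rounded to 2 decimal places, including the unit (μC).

Initial: C1(2μF, Q=1μC, V=0.50V), C2(1μF, Q=0μC, V=0.00V), C3(1μF, Q=15μC, V=15.00V), C4(3μF, Q=13μC, V=4.33V)
Op 1: CLOSE 1-2: Q_total=1.00, C_total=3.00, V=0.33; Q1=0.67, Q2=0.33; dissipated=0.083
Op 2: GROUND 3: Q3=0; energy lost=112.500
Op 3: CLOSE 1-3: Q_total=0.67, C_total=3.00, V=0.22; Q1=0.44, Q3=0.22; dissipated=0.037
Op 4: CLOSE 4-3: Q_total=13.22, C_total=4.00, V=3.31; Q4=9.92, Q3=3.31; dissipated=6.338
Op 5: CLOSE 4-1: Q_total=10.36, C_total=5.00, V=2.07; Q4=6.22, Q1=4.14; dissipated=5.704
Final charges: Q1=4.14, Q2=0.33, Q3=3.31, Q4=6.22

Answer: 4.14 μC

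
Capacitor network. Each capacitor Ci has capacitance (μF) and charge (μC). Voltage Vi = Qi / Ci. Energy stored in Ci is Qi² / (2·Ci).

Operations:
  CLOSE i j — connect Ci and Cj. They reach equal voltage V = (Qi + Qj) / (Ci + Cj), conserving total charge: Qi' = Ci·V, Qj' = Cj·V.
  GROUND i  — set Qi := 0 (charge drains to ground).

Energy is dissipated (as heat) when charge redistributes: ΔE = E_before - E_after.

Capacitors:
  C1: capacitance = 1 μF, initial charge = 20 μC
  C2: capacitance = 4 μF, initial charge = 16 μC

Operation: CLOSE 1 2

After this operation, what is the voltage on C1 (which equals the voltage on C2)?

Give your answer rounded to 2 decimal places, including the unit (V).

Answer: 7.20 V

Derivation:
Initial: C1(1μF, Q=20μC, V=20.00V), C2(4μF, Q=16μC, V=4.00V)
Op 1: CLOSE 1-2: Q_total=36.00, C_total=5.00, V=7.20; Q1=7.20, Q2=28.80; dissipated=102.400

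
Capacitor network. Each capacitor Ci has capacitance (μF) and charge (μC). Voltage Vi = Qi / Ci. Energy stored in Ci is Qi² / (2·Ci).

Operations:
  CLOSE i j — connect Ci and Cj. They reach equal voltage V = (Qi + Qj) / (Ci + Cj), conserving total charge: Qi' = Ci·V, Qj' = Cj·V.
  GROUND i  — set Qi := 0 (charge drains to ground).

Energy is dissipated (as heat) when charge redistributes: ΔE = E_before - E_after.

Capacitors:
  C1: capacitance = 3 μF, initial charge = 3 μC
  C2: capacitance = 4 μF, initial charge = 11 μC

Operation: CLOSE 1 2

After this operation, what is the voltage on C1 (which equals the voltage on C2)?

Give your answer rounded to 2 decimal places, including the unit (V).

Answer: 2.00 V

Derivation:
Initial: C1(3μF, Q=3μC, V=1.00V), C2(4μF, Q=11μC, V=2.75V)
Op 1: CLOSE 1-2: Q_total=14.00, C_total=7.00, V=2.00; Q1=6.00, Q2=8.00; dissipated=2.625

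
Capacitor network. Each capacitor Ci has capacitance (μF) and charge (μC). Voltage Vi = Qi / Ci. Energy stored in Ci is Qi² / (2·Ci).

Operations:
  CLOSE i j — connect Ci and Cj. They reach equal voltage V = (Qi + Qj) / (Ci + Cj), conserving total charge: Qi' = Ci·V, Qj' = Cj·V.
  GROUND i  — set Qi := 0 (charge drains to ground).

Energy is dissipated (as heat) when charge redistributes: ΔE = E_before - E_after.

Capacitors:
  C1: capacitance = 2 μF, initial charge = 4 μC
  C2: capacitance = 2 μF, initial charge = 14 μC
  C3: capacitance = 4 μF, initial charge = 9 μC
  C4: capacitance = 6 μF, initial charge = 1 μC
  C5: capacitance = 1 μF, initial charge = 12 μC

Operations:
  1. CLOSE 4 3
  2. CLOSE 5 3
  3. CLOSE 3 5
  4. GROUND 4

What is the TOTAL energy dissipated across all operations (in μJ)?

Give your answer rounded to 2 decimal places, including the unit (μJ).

Answer: 56.61 μJ

Derivation:
Initial: C1(2μF, Q=4μC, V=2.00V), C2(2μF, Q=14μC, V=7.00V), C3(4μF, Q=9μC, V=2.25V), C4(6μF, Q=1μC, V=0.17V), C5(1μF, Q=12μC, V=12.00V)
Op 1: CLOSE 4-3: Q_total=10.00, C_total=10.00, V=1.00; Q4=6.00, Q3=4.00; dissipated=5.208
Op 2: CLOSE 5-3: Q_total=16.00, C_total=5.00, V=3.20; Q5=3.20, Q3=12.80; dissipated=48.400
Op 3: CLOSE 3-5: Q_total=16.00, C_total=5.00, V=3.20; Q3=12.80, Q5=3.20; dissipated=0.000
Op 4: GROUND 4: Q4=0; energy lost=3.000
Total dissipated: 56.608 μJ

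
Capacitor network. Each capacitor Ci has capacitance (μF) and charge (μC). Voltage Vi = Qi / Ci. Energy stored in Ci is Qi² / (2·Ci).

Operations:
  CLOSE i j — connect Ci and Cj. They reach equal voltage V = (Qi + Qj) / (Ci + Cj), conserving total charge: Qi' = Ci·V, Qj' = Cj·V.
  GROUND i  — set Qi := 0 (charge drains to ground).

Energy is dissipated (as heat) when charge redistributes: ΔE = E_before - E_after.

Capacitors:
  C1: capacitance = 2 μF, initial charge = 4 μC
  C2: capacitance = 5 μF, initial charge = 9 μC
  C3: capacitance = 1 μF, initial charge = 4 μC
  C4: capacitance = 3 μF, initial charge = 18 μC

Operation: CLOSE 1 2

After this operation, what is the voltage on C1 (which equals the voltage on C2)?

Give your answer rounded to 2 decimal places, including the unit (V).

Answer: 1.86 V

Derivation:
Initial: C1(2μF, Q=4μC, V=2.00V), C2(5μF, Q=9μC, V=1.80V), C3(1μF, Q=4μC, V=4.00V), C4(3μF, Q=18μC, V=6.00V)
Op 1: CLOSE 1-2: Q_total=13.00, C_total=7.00, V=1.86; Q1=3.71, Q2=9.29; dissipated=0.029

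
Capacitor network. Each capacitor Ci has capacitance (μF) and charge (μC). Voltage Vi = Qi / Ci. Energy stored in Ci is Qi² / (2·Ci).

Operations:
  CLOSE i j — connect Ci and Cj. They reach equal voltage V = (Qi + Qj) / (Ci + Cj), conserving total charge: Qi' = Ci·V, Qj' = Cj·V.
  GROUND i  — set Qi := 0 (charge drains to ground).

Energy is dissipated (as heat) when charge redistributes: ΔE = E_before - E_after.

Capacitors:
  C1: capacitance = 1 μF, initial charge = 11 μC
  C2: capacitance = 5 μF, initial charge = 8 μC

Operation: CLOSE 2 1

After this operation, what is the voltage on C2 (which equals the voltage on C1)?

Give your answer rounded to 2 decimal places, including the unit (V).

Answer: 3.17 V

Derivation:
Initial: C1(1μF, Q=11μC, V=11.00V), C2(5μF, Q=8μC, V=1.60V)
Op 1: CLOSE 2-1: Q_total=19.00, C_total=6.00, V=3.17; Q2=15.83, Q1=3.17; dissipated=36.817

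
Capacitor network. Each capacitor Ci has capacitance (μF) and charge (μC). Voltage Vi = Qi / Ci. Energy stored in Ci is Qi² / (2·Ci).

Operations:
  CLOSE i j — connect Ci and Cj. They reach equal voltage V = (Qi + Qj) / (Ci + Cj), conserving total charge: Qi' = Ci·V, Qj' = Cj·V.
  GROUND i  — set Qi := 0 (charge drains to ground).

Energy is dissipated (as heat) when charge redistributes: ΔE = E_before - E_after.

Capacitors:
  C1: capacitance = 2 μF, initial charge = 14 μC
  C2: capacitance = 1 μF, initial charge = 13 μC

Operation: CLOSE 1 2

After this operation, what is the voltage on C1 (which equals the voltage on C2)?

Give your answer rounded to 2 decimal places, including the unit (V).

Answer: 9.00 V

Derivation:
Initial: C1(2μF, Q=14μC, V=7.00V), C2(1μF, Q=13μC, V=13.00V)
Op 1: CLOSE 1-2: Q_total=27.00, C_total=3.00, V=9.00; Q1=18.00, Q2=9.00; dissipated=12.000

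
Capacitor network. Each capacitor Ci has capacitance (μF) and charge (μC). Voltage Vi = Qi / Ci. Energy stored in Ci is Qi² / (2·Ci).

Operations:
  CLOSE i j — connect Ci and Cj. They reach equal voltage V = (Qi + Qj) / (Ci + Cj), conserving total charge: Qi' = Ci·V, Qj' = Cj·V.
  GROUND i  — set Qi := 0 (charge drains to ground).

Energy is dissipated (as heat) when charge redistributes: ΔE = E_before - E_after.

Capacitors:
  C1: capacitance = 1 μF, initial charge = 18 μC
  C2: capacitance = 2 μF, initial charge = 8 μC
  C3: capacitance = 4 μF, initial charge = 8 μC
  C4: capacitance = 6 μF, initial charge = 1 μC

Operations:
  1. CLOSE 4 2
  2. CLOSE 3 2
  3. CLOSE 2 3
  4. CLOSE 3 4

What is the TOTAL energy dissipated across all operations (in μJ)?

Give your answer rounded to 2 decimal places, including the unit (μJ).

Initial: C1(1μF, Q=18μC, V=18.00V), C2(2μF, Q=8μC, V=4.00V), C3(4μF, Q=8μC, V=2.00V), C4(6μF, Q=1μC, V=0.17V)
Op 1: CLOSE 4-2: Q_total=9.00, C_total=8.00, V=1.12; Q4=6.75, Q2=2.25; dissipated=11.021
Op 2: CLOSE 3-2: Q_total=10.25, C_total=6.00, V=1.71; Q3=6.83, Q2=3.42; dissipated=0.510
Op 3: CLOSE 2-3: Q_total=10.25, C_total=6.00, V=1.71; Q2=3.42, Q3=6.83; dissipated=0.000
Op 4: CLOSE 3-4: Q_total=13.58, C_total=10.00, V=1.36; Q3=5.43, Q4=8.15; dissipated=0.408
Total dissipated: 11.940 μJ

Answer: 11.94 μJ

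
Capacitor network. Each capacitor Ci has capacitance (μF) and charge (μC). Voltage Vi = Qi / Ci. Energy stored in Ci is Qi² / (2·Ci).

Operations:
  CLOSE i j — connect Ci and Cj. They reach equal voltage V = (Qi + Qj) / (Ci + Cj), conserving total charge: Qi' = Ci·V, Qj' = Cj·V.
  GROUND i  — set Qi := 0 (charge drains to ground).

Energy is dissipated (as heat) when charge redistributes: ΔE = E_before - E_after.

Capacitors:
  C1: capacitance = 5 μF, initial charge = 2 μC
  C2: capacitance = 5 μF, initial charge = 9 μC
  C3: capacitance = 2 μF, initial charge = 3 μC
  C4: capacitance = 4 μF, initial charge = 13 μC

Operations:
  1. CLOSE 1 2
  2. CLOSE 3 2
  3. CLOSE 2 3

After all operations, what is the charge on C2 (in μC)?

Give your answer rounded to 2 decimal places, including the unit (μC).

Answer: 6.07 μC

Derivation:
Initial: C1(5μF, Q=2μC, V=0.40V), C2(5μF, Q=9μC, V=1.80V), C3(2μF, Q=3μC, V=1.50V), C4(4μF, Q=13μC, V=3.25V)
Op 1: CLOSE 1-2: Q_total=11.00, C_total=10.00, V=1.10; Q1=5.50, Q2=5.50; dissipated=2.450
Op 2: CLOSE 3-2: Q_total=8.50, C_total=7.00, V=1.21; Q3=2.43, Q2=6.07; dissipated=0.114
Op 3: CLOSE 2-3: Q_total=8.50, C_total=7.00, V=1.21; Q2=6.07, Q3=2.43; dissipated=0.000
Final charges: Q1=5.50, Q2=6.07, Q3=2.43, Q4=13.00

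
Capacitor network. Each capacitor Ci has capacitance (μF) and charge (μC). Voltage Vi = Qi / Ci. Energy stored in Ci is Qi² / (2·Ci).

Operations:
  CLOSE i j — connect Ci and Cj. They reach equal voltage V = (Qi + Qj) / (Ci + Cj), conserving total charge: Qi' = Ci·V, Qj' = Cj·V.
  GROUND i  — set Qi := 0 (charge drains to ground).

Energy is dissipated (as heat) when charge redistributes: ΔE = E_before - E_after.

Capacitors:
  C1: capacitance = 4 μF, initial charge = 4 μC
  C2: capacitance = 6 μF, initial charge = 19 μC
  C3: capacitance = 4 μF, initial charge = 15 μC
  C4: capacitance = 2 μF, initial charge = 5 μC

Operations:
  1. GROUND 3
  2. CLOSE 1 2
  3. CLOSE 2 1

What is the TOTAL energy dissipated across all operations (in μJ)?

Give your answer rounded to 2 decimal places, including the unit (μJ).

Answer: 33.76 μJ

Derivation:
Initial: C1(4μF, Q=4μC, V=1.00V), C2(6μF, Q=19μC, V=3.17V), C3(4μF, Q=15μC, V=3.75V), C4(2μF, Q=5μC, V=2.50V)
Op 1: GROUND 3: Q3=0; energy lost=28.125
Op 2: CLOSE 1-2: Q_total=23.00, C_total=10.00, V=2.30; Q1=9.20, Q2=13.80; dissipated=5.633
Op 3: CLOSE 2-1: Q_total=23.00, C_total=10.00, V=2.30; Q2=13.80, Q1=9.20; dissipated=0.000
Total dissipated: 33.758 μJ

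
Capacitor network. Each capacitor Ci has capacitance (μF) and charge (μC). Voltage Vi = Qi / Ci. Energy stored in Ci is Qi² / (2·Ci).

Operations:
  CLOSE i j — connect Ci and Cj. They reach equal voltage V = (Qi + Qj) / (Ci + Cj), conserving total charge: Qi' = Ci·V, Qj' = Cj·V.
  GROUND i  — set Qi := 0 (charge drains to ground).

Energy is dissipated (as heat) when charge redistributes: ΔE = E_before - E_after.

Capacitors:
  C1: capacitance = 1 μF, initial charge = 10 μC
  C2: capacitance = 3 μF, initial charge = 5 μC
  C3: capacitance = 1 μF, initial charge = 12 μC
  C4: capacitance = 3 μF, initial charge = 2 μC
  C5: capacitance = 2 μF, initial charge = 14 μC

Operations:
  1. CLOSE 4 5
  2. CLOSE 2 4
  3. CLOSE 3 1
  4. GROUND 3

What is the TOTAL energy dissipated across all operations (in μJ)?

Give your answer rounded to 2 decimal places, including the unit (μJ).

Answer: 87.33 μJ

Derivation:
Initial: C1(1μF, Q=10μC, V=10.00V), C2(3μF, Q=5μC, V=1.67V), C3(1μF, Q=12μC, V=12.00V), C4(3μF, Q=2μC, V=0.67V), C5(2μF, Q=14μC, V=7.00V)
Op 1: CLOSE 4-5: Q_total=16.00, C_total=5.00, V=3.20; Q4=9.60, Q5=6.40; dissipated=24.067
Op 2: CLOSE 2-4: Q_total=14.60, C_total=6.00, V=2.43; Q2=7.30, Q4=7.30; dissipated=1.763
Op 3: CLOSE 3-1: Q_total=22.00, C_total=2.00, V=11.00; Q3=11.00, Q1=11.00; dissipated=1.000
Op 4: GROUND 3: Q3=0; energy lost=60.500
Total dissipated: 87.330 μJ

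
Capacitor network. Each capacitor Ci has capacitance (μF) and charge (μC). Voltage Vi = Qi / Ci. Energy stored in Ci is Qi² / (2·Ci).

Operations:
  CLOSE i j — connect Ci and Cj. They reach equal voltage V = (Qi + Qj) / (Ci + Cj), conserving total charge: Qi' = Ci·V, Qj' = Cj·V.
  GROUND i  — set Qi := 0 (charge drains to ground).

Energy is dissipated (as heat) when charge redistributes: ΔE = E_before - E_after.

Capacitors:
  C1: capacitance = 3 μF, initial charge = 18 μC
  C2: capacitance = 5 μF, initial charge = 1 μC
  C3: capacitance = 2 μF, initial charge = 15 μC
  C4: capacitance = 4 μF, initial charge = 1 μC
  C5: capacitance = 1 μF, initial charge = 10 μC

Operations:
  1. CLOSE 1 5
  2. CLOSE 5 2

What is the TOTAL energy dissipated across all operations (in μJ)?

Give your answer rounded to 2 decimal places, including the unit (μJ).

Answer: 25.27 μJ

Derivation:
Initial: C1(3μF, Q=18μC, V=6.00V), C2(5μF, Q=1μC, V=0.20V), C3(2μF, Q=15μC, V=7.50V), C4(4μF, Q=1μC, V=0.25V), C5(1μF, Q=10μC, V=10.00V)
Op 1: CLOSE 1-5: Q_total=28.00, C_total=4.00, V=7.00; Q1=21.00, Q5=7.00; dissipated=6.000
Op 2: CLOSE 5-2: Q_total=8.00, C_total=6.00, V=1.33; Q5=1.33, Q2=6.67; dissipated=19.267
Total dissipated: 25.267 μJ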